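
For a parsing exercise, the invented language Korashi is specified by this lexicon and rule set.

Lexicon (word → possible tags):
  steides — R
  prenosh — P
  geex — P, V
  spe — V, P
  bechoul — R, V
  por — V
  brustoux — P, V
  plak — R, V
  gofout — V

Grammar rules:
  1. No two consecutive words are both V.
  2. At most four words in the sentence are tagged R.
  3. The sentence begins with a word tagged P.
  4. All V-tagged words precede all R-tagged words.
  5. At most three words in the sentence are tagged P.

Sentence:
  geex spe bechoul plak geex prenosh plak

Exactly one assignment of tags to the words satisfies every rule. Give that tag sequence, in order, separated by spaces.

Candidates per position — 1:geex {P,V}; 2:spe {V,P}; 3:bechoul {R,V}; 4:plak {R,V}; 5:geex {P,V}; 6:prenosh {P}; 7:plak {R,V}.
Position 1: tagging it V would leave rule 3 unsatisfiable, so it must be P.
The remaining ambiguous positions (2, 3, 4, 5, 7) are resolved jointly — only one combination satisfies every rule.
The only consistent sequence is: P V R R P P R.
Checking: rule 1 satisfied; rule 2 satisfied; rule 3 satisfied; rule 4 satisfied; rule 5 satisfied.

P V R R P P R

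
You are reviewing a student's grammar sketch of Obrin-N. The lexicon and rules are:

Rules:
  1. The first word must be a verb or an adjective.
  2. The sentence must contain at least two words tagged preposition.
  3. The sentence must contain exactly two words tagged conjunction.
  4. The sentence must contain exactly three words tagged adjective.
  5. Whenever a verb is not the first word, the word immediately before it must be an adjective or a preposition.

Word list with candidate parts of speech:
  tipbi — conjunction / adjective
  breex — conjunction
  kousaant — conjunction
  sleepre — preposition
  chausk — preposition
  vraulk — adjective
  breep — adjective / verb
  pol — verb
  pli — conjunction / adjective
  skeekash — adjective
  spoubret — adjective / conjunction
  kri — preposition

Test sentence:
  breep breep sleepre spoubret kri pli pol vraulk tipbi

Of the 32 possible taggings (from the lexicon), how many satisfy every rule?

2

Candidates per position — 1:breep {adjective,verb}; 2:breep {adjective,verb}; 3:sleepre {preposition}; 4:spoubret {adjective,conjunction}; 5:kri {preposition}; 6:pli {conjunction,adjective}; 7:pol {verb}; 8:vraulk {adjective}; 9:tipbi {conjunction,adjective}.
There are 32 candidate sequences in total.
The sequences that satisfy every rule: adjective verb preposition conjunction preposition adjective verb adjective conjunction; verb adjective preposition conjunction preposition adjective verb adjective conjunction.
Count = 2.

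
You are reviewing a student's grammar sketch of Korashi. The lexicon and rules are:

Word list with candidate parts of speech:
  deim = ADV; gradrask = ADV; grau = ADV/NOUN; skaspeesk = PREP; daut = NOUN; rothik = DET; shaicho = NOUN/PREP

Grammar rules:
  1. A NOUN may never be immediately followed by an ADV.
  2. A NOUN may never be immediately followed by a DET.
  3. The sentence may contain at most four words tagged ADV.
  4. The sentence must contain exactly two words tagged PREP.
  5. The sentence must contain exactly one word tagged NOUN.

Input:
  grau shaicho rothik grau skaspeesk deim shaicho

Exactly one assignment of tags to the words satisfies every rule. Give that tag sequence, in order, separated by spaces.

ADV PREP DET ADV PREP ADV NOUN

Candidates per position — 1:grau {ADV,NOUN}; 2:shaicho {NOUN,PREP}; 3:rothik {DET}; 4:grau {ADV,NOUN}; 5:skaspeesk {PREP}; 6:deim {ADV}; 7:shaicho {NOUN,PREP}.
At position 2, choosing NOUN makes rule 2 impossible to satisfy; hence PREP.
At position 7, choosing PREP makes rule 4 impossible to satisfy; hence NOUN.
At position 1, choosing NOUN makes rule 5 impossible to satisfy; hence ADV.
At position 4, choosing NOUN makes rule 5 impossible to satisfy; hence ADV.
The unique satisfying tagging is: ADV PREP DET ADV PREP ADV NOUN.
Verifying each rule — rule 1 ok; rule 2 ok; rule 3 ok; rule 4 ok; rule 5 ok.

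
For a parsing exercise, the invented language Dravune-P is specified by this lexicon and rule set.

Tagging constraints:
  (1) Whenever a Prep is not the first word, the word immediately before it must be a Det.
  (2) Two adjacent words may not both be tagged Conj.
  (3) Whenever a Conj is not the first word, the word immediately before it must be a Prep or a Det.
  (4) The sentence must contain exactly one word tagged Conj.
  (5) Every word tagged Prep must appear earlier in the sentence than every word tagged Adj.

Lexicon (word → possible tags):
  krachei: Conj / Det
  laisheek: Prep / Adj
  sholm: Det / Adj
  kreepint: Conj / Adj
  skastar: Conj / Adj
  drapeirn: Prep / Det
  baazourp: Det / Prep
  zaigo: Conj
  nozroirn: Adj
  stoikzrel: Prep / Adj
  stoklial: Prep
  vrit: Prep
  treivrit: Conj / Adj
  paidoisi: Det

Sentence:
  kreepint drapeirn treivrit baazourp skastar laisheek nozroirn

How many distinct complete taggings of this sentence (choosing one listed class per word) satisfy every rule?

Candidates per position — 1:kreepint {Conj,Adj}; 2:drapeirn {Prep,Det}; 3:treivrit {Conj,Adj}; 4:baazourp {Det,Prep}; 5:skastar {Conj,Adj}; 6:laisheek {Prep,Adj}; 7:nozroirn {Adj}.
There are 64 candidate sequences in total.
The sequences that satisfy every rule: Conj Det Adj Det Adj Adj Adj; Adj Det Conj Det Adj Adj Adj; Adj Det Adj Det Conj Adj Adj.
Count = 3.

3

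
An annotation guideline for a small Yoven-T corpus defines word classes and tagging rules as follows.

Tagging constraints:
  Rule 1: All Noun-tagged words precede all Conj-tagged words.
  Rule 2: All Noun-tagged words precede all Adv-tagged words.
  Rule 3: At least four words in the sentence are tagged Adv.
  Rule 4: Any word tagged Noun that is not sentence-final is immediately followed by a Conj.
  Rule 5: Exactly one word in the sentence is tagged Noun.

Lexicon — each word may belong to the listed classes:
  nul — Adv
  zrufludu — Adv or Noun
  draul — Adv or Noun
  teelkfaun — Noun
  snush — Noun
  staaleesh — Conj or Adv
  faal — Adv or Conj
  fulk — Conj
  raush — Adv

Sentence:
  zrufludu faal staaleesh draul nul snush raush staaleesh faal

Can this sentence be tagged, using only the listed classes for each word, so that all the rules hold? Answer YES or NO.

NO

Candidates per position — 1:zrufludu {Adv,Noun}; 2:faal {Adv,Conj}; 3:staaleesh {Conj,Adv}; 4:draul {Adv,Noun}; 5:nul {Adv}; 6:snush {Noun}; 7:raush {Adv}; 8:staaleesh {Conj,Adv}; 9:faal {Adv,Conj}.
Rule 2 cannot be satisfied by any choice of tags from the lexicon.
So there is no consistent tagging.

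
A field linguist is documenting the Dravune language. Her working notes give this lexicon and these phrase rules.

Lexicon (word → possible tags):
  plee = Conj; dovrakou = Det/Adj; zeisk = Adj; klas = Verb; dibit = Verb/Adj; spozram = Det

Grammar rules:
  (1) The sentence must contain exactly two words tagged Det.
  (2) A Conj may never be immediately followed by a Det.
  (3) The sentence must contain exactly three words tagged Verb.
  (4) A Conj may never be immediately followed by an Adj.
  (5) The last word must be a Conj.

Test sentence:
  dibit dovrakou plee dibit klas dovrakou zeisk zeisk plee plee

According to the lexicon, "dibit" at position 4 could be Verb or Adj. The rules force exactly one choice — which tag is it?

Verb

Candidates per position — 1:dibit {Verb,Adj}; 2:dovrakou {Det,Adj}; 3:plee {Conj}; 4:dibit {Verb,Adj}; 5:klas {Verb}; 6:dovrakou {Det,Adj}; 7:zeisk {Adj}; 8:zeisk {Adj}; 9:plee {Conj}; 10:plee {Conj}.
Position 1: Adj is ruled out by rule 3; that leaves Verb.
Position 2: Adj is ruled out by rule 1; that leaves Det.
Position 4: Adj is ruled out by rule 3; that leaves Verb.
Position 6: Adj is ruled out by rule 1; that leaves Det.
The only consistent sequence is: Verb Det Conj Verb Verb Det Adj Adj Conj Conj.
Rule-by-rule: rule 1 satisfied; rule 2 satisfied; rule 3 satisfied; rule 4 satisfied; rule 5 satisfied.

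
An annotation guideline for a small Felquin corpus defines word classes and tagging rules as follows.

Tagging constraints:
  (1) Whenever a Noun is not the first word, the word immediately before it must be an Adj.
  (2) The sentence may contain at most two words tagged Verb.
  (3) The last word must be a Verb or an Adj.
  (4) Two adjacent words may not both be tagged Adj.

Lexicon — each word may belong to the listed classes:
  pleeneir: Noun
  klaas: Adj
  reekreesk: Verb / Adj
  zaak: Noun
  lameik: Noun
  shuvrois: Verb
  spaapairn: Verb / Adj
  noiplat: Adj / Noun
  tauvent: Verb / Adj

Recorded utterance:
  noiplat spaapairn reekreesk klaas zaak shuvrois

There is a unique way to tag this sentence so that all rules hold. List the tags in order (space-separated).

Noun Adj Verb Adj Noun Verb

Candidates per position — 1:noiplat {Adj,Noun}; 2:spaapairn {Verb,Adj}; 3:reekreesk {Verb,Adj}; 4:klaas {Adj}; 5:zaak {Noun}; 6:shuvrois {Verb}.
If word 3 were Adj, no tagging could satisfy rule 4; so word 3 is Verb.
If word 2 were Verb, no tagging could satisfy rule 2; so word 2 is Adj.
If word 1 were Adj, no tagging could satisfy rule 4; so word 1 is Noun.
The unique satisfying tagging is: Noun Adj Verb Adj Noun Verb.
Verifying each rule — rule 1 ok; rule 2 ok; rule 3 ok; rule 4 ok.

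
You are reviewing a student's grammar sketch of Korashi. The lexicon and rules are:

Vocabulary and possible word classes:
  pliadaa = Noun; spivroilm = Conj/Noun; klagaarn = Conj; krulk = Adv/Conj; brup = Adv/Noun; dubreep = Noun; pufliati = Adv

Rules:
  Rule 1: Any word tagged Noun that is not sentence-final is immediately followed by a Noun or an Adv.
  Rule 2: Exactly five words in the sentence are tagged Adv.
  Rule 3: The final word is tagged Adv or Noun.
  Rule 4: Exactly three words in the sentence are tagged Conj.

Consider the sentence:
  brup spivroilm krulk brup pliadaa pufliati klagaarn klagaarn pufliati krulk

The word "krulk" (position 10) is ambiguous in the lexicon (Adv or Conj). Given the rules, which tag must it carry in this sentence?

Candidates per position — 1:brup {Adv,Noun}; 2:spivroilm {Conj,Noun}; 3:krulk {Adv,Conj}; 4:brup {Adv,Noun}; 5:pliadaa {Noun}; 6:pufliati {Adv}; 7:klagaarn {Conj}; 8:klagaarn {Conj}; 9:pufliati {Adv}; 10:krulk {Adv,Conj}.
Position 10: Conj is ruled out by rule 3; that leaves Adv.
The remaining ambiguous positions (1, 2, 3, 4) are resolved jointly — only one combination satisfies every rule.
So the tagging must be: Adv Conj Adv Noun Noun Adv Conj Conj Adv Adv.
Check: rule 1 holds; rule 2 holds; rule 3 holds; rule 4 holds.

Adv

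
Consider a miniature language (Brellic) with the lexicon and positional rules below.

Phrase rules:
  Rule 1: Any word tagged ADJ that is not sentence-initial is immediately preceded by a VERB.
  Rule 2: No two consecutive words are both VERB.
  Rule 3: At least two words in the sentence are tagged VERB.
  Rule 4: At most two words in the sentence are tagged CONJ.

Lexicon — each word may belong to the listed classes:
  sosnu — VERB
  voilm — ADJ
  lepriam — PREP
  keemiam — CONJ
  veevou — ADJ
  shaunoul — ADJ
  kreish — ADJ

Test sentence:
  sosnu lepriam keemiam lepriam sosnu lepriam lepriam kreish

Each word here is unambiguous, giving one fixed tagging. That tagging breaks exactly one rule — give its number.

1

Fixed tagging: VERB PREP CONJ PREP VERB PREP PREP ADJ.
Rule check: R1 fail, R2 pass, R3 pass, R4 pass.
Only rule 1 fails.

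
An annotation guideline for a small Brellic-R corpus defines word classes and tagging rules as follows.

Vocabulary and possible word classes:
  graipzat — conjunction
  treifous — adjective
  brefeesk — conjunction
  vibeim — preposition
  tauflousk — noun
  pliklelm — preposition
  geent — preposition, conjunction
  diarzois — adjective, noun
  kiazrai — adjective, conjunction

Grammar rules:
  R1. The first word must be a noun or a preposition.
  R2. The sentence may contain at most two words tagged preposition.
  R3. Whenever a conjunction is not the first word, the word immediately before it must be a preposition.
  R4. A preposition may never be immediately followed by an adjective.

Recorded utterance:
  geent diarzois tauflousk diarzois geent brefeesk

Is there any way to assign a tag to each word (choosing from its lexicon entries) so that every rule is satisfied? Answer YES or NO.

YES

Candidates per position — 1:geent {preposition,conjunction}; 2:diarzois {adjective,noun}; 3:tauflousk {noun}; 4:diarzois {adjective,noun}; 5:geent {preposition,conjunction}; 6:brefeesk {conjunction}.
One satisfying assignment: preposition noun noun adjective preposition conjunction.
Verifying each rule — rule 1 ✓; rule 2 ✓; rule 3 ✓; rule 4 ✓.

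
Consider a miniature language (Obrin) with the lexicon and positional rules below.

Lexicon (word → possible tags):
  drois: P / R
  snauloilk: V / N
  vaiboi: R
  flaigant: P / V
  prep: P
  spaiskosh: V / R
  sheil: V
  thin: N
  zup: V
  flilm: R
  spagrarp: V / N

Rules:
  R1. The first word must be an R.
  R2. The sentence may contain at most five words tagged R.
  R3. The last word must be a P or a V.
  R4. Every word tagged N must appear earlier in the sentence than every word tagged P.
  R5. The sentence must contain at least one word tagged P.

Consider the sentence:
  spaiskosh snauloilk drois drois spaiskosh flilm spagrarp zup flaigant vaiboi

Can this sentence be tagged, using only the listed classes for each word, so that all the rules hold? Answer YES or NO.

NO

Candidates per position — 1:spaiskosh {V,R}; 2:snauloilk {V,N}; 3:drois {P,R}; 4:drois {P,R}; 5:spaiskosh {V,R}; 6:flilm {R}; 7:spagrarp {V,N}; 8:zup {V}; 9:flaigant {P,V}; 10:vaiboi {R}.
Rule 3 cannot be satisfied by any choice of tags from the lexicon.
So there is no consistent tagging.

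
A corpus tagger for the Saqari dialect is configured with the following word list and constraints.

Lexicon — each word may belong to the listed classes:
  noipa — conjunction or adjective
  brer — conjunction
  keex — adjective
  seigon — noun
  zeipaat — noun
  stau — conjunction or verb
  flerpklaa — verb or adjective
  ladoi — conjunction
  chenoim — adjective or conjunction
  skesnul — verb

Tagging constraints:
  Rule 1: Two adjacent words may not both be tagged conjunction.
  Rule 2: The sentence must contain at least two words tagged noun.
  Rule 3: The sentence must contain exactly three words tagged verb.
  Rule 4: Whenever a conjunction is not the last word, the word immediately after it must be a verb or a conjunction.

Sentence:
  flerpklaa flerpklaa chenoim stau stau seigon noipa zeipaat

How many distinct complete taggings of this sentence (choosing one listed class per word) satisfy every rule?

5

Candidates per position — 1:flerpklaa {verb,adjective}; 2:flerpklaa {verb,adjective}; 3:chenoim {adjective,conjunction}; 4:stau {conjunction,verb}; 5:stau {conjunction,verb}; 6:seigon {noun}; 7:noipa {conjunction,adjective}; 8:zeipaat {noun}.
There are 64 candidate sequences in total.
The sequences that satisfy every rule: verb verb adjective conjunction verb noun adjective noun; verb adjective adjective verb verb noun adjective noun; verb adjective conjunction verb verb noun adjective noun; adjective verb adjective verb verb noun adjective noun; adjective verb conjunction verb verb noun adjective noun.
Count = 5.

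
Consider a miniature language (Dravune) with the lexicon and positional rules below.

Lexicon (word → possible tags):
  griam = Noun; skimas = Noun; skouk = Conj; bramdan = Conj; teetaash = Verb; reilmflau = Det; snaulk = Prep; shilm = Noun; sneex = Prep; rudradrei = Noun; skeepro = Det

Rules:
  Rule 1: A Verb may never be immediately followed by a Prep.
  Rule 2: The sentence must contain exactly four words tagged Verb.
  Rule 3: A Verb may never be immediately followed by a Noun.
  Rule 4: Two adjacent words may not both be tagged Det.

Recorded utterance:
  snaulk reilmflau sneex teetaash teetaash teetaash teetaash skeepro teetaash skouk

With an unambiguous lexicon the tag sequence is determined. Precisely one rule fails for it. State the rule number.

Fixed tagging: Prep Det Prep Verb Verb Verb Verb Det Verb Conj.
Applying the rules: R1 pass, R2 fail, R3 pass, R4 pass.
Only rule 2 fails.

2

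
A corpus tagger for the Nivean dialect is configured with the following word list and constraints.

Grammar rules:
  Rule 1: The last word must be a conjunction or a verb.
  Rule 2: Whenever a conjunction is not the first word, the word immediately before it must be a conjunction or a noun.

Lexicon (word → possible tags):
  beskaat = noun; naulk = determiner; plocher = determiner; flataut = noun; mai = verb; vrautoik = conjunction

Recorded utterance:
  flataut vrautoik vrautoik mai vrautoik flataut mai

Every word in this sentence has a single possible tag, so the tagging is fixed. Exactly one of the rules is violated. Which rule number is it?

Fixed tagging: noun conjunction conjunction verb conjunction noun verb.
Applying the rules: R1 ok, R2 fails.
Only rule 2 fails.

2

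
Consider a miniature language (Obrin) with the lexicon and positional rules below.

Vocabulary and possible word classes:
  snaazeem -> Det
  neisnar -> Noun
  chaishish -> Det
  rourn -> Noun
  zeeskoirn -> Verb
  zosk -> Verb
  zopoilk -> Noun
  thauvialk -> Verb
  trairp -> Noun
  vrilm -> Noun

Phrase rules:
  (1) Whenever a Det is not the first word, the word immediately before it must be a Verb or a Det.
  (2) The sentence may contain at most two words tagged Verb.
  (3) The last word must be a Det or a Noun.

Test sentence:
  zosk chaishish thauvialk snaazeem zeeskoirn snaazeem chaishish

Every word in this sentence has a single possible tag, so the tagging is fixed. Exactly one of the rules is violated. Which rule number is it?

2

Fixed tagging: Verb Det Verb Det Verb Det Det.
Checking each rule: R1 holds, R2 violated, R3 holds.
Only rule 2 fails.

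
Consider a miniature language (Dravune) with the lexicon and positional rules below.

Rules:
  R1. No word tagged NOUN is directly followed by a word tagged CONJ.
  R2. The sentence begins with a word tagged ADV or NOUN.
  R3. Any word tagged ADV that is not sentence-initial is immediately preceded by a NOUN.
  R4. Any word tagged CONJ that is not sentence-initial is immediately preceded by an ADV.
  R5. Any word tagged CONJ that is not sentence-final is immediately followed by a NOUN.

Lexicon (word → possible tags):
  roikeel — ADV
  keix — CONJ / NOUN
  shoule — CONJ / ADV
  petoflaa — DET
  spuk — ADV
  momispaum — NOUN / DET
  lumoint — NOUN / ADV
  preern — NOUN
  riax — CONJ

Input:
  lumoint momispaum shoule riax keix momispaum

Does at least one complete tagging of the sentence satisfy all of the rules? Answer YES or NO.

YES

Candidates per position — 1:lumoint {NOUN,ADV}; 2:momispaum {NOUN,DET}; 3:shoule {CONJ,ADV}; 4:riax {CONJ}; 5:keix {CONJ,NOUN}; 6:momispaum {NOUN,DET}.
One satisfying assignment: ADV NOUN ADV CONJ NOUN NOUN.
Check: rule 1 ✓; rule 2 ✓; rule 3 ✓; rule 4 ✓; rule 5 ✓.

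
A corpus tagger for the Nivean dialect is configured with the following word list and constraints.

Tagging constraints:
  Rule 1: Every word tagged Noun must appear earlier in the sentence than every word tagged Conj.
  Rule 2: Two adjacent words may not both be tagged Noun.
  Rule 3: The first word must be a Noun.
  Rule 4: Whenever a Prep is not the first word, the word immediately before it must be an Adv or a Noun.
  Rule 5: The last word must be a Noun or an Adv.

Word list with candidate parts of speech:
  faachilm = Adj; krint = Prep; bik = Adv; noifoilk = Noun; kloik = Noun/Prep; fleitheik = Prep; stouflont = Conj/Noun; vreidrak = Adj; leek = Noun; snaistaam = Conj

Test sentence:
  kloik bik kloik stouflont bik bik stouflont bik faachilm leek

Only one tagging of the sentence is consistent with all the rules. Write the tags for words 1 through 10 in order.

Noun Adv Prep Noun Adv Adv Noun Adv Adj Noun

Candidates per position — 1:kloik {Noun,Prep}; 2:bik {Adv}; 3:kloik {Noun,Prep}; 4:stouflont {Conj,Noun}; 5:bik {Adv}; 6:bik {Adv}; 7:stouflont {Conj,Noun}; 8:bik {Adv}; 9:faachilm {Adj}; 10:leek {Noun}.
If word 1 were Prep, no tagging could satisfy rule 3; so word 1 is Noun.
If word 4 were Conj, no tagging could satisfy rule 1; so word 4 is Noun.
If word 7 were Conj, no tagging could satisfy rule 1; so word 7 is Noun.
If word 3 were Noun, no tagging could satisfy rule 2; so word 3 is Prep.
The only consistent sequence is: Noun Adv Prep Noun Adv Adv Noun Adv Adj Noun.
Checking: rule 1 satisfied; rule 2 satisfied; rule 3 satisfied; rule 4 satisfied; rule 5 satisfied.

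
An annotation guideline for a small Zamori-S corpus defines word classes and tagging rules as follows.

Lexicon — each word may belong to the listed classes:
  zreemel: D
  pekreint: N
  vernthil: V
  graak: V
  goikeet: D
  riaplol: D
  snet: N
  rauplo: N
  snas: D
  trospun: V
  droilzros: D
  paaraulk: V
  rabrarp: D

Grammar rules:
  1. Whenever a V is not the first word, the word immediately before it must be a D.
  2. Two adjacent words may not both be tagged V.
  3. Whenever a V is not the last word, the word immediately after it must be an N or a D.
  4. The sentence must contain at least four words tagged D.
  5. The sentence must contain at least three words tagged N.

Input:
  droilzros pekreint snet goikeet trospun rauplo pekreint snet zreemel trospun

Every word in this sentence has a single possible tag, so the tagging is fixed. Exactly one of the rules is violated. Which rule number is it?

Fixed tagging: D N N D V N N N D V.
Applying the rules: R1 ok, R2 ok, R3 ok, R4 fails, R5 ok.
Only rule 4 fails.

4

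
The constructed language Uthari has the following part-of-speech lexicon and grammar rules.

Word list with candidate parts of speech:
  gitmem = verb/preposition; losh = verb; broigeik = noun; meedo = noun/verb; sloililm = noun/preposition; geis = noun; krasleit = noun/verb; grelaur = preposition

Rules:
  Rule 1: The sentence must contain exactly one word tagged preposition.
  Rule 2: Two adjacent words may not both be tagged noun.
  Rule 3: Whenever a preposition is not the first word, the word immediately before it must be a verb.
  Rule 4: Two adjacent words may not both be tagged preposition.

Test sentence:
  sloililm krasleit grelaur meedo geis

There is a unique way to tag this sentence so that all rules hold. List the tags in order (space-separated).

Candidates per position — 1:sloililm {noun,preposition}; 2:krasleit {noun,verb}; 3:grelaur {preposition}; 4:meedo {noun,verb}; 5:geis {noun}.
Word 1 cannot be preposition — rule 1 would then fail for every completion. It is noun.
Word 2 cannot be noun — rule 2 would then fail for every completion. It is verb.
Word 4 cannot be noun — rule 2 would then fail for every completion. It is verb.
That leaves exactly one tagging: noun verb preposition verb noun.
Rule-by-rule: rule 1 ✓; rule 2 ✓; rule 3 ✓; rule 4 ✓.

noun verb preposition verb noun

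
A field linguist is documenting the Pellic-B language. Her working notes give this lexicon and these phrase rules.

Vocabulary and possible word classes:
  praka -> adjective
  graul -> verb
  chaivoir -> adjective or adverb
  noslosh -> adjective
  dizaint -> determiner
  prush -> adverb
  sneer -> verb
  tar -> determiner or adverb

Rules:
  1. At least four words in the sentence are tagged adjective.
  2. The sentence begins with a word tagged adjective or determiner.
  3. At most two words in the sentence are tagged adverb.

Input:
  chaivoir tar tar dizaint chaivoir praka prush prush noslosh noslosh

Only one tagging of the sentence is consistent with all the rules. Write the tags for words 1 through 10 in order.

Candidates per position — 1:chaivoir {adjective,adverb}; 2:tar {determiner,adverb}; 3:tar {determiner,adverb}; 4:dizaint {determiner}; 5:chaivoir {adjective,adverb}; 6:praka {adjective}; 7:prush {adverb}; 8:prush {adverb}; 9:noslosh {adjective}; 10:noslosh {adjective}.
Position 1: tagging it adverb would leave rule 2 unsatisfiable, so it must be adjective.
Position 2: tagging it adverb would leave rule 3 unsatisfiable, so it must be determiner.
Position 3: tagging it adverb would leave rule 3 unsatisfiable, so it must be determiner.
Position 5: tagging it adverb would leave rule 3 unsatisfiable, so it must be adjective.
That leaves exactly one tagging: adjective determiner determiner determiner adjective adjective adverb adverb adjective adjective.
Check: rule 1 satisfied; rule 2 satisfied; rule 3 satisfied.

adjective determiner determiner determiner adjective adjective adverb adverb adjective adjective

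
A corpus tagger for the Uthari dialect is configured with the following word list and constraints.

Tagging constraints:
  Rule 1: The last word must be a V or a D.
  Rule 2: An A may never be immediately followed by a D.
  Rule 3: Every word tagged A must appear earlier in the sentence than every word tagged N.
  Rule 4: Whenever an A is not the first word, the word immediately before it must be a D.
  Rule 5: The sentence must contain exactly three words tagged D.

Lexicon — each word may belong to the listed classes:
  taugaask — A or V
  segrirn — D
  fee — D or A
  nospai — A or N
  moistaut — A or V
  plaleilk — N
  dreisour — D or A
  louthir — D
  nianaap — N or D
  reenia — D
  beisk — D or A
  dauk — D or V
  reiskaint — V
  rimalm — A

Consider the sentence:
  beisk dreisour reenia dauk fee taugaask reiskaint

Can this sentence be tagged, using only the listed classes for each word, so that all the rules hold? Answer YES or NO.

Candidates per position — 1:beisk {D,A}; 2:dreisour {D,A}; 3:reenia {D}; 4:dauk {D,V}; 5:fee {D,A}; 6:taugaask {A,V}; 7:reiskaint {V}.
Every candidate sequence violates at least one rule; no consistent tagging exists.

NO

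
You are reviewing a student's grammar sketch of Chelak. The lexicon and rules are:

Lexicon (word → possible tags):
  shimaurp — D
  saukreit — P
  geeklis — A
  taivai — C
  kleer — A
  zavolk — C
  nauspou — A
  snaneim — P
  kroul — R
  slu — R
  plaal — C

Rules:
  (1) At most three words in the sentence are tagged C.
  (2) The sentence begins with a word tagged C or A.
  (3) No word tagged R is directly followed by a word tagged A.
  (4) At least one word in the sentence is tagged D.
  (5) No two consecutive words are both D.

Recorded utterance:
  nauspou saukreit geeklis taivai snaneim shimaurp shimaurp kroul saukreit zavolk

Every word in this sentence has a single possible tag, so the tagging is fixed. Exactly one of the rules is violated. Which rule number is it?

5

Fixed tagging: A P A C P D D R P C.
Checking each rule: R1 ✓, R2 ✓, R3 ✓, R4 ✓, R5 ✗.
Only rule 5 fails.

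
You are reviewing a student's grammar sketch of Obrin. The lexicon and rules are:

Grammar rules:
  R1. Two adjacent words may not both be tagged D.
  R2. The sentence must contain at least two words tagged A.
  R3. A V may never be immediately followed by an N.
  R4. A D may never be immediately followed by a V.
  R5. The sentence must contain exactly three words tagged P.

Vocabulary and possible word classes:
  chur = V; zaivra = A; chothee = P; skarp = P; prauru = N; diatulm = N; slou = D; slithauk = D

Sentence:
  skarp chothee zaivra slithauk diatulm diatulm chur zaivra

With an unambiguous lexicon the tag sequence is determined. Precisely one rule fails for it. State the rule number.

Fixed tagging: P P A D N N V A.
Checking each rule: R1 ✓, R2 ✓, R3 ✓, R4 ✓, R5 ✗.
Only rule 5 fails.

5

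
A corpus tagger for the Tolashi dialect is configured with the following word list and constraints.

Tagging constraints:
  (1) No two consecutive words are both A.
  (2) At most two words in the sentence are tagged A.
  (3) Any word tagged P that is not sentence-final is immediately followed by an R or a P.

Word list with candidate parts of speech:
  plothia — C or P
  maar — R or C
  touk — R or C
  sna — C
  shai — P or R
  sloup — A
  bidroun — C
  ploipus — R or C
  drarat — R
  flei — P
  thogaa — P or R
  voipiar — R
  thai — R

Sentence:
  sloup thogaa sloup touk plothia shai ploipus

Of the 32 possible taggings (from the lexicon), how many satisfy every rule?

12

Candidates per position — 1:sloup {A}; 2:thogaa {P,R}; 3:sloup {A}; 4:touk {R,C}; 5:plothia {C,P}; 6:shai {P,R}; 7:ploipus {R,C}.
There are 32 candidate sequences in total.
Checking each against the rules leaves 12 sequences.
Count = 12.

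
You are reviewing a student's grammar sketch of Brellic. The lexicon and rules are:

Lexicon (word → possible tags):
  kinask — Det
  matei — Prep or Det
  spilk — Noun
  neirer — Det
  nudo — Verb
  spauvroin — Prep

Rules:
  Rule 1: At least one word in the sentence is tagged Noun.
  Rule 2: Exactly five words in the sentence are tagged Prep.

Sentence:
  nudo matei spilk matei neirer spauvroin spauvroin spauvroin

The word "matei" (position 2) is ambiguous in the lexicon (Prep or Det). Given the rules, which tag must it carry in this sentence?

Candidates per position — 1:nudo {Verb}; 2:matei {Prep,Det}; 3:spilk {Noun}; 4:matei {Prep,Det}; 5:neirer {Det}; 6:spauvroin {Prep}; 7:spauvroin {Prep}; 8:spauvroin {Prep}.
Word 2 cannot be Det — rule 2 would then fail for every completion. It is Prep.
Word 4 cannot be Det — rule 2 would then fail for every completion. It is Prep.
The only consistent sequence is: Verb Prep Noun Prep Det Prep Prep Prep.
Check: rule 1 holds; rule 2 holds.

Prep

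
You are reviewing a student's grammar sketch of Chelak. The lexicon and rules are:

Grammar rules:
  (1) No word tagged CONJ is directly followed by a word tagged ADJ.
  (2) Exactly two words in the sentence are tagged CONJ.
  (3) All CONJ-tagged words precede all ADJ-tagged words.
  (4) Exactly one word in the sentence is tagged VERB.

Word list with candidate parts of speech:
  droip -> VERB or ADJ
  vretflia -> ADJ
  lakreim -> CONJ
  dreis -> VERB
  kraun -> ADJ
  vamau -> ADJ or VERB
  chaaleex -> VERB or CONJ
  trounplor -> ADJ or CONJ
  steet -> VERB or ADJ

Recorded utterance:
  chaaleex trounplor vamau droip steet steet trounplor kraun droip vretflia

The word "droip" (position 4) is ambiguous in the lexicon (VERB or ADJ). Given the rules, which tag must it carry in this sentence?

ADJ

Candidates per position — 1:chaaleex {VERB,CONJ}; 2:trounplor {ADJ,CONJ}; 3:vamau {ADJ,VERB}; 4:droip {VERB,ADJ}; 5:steet {VERB,ADJ}; 6:steet {VERB,ADJ}; 7:trounplor {ADJ,CONJ}; 8:kraun {ADJ}; 9:droip {VERB,ADJ}; 10:vretflia {ADJ}.
At position 7, choosing CONJ makes rule 1 impossible to satisfy; hence ADJ.
At position 1, choosing VERB makes rule 2 impossible to satisfy; hence CONJ.
At position 2, choosing ADJ makes rule 1 impossible to satisfy; hence CONJ.
At position 3, choosing ADJ makes rule 1 impossible to satisfy; hence VERB.
At position 4, choosing VERB makes rule 4 impossible to satisfy; hence ADJ.
At position 5, choosing VERB makes rule 4 impossible to satisfy; hence ADJ.
At position 6, choosing VERB makes rule 4 impossible to satisfy; hence ADJ.
At position 9, choosing VERB makes rule 4 impossible to satisfy; hence ADJ.
The unique satisfying tagging is: CONJ CONJ VERB ADJ ADJ ADJ ADJ ADJ ADJ ADJ.
Check: rule 1 ✓; rule 2 ✓; rule 3 ✓; rule 4 ✓.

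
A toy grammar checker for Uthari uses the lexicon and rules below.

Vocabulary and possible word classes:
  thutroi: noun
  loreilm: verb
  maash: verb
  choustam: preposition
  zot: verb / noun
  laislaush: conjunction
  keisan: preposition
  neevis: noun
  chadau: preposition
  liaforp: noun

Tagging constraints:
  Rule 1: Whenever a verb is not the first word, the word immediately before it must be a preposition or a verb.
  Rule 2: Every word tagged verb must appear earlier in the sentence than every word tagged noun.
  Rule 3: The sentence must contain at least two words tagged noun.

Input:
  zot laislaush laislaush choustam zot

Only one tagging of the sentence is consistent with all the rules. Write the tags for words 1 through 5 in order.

Candidates per position — 1:zot {verb,noun}; 2:laislaush {conjunction}; 3:laislaush {conjunction}; 4:choustam {preposition}; 5:zot {verb,noun}.
Position 1: verb is ruled out by rule 3; that leaves noun.
Position 5: verb is ruled out by rule 2; that leaves noun.
The only consistent sequence is: noun conjunction conjunction preposition noun.
Verifying each rule — rule 1 ok; rule 2 ok; rule 3 ok.

noun conjunction conjunction preposition noun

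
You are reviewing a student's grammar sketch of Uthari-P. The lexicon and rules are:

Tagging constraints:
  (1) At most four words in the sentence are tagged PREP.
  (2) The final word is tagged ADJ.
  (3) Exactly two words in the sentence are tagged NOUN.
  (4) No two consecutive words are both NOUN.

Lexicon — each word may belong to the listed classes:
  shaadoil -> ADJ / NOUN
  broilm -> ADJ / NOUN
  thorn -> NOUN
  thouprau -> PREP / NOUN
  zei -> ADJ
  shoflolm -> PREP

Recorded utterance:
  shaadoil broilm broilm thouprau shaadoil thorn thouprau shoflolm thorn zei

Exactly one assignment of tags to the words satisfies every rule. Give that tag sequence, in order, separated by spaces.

Candidates per position — 1:shaadoil {ADJ,NOUN}; 2:broilm {ADJ,NOUN}; 3:broilm {ADJ,NOUN}; 4:thouprau {PREP,NOUN}; 5:shaadoil {ADJ,NOUN}; 6:thorn {NOUN}; 7:thouprau {PREP,NOUN}; 8:shoflolm {PREP}; 9:thorn {NOUN}; 10:zei {ADJ}.
If word 1 were NOUN, no tagging could satisfy rule 3; so word 1 is ADJ.
If word 2 were NOUN, no tagging could satisfy rule 3; so word 2 is ADJ.
If word 3 were NOUN, no tagging could satisfy rule 3; so word 3 is ADJ.
If word 4 were NOUN, no tagging could satisfy rule 3; so word 4 is PREP.
If word 5 were NOUN, no tagging could satisfy rule 3; so word 5 is ADJ.
If word 7 were NOUN, no tagging could satisfy rule 3; so word 7 is PREP.
That leaves exactly one tagging: ADJ ADJ ADJ PREP ADJ NOUN PREP PREP NOUN ADJ.
Check: rule 1 ok; rule 2 ok; rule 3 ok; rule 4 ok.

ADJ ADJ ADJ PREP ADJ NOUN PREP PREP NOUN ADJ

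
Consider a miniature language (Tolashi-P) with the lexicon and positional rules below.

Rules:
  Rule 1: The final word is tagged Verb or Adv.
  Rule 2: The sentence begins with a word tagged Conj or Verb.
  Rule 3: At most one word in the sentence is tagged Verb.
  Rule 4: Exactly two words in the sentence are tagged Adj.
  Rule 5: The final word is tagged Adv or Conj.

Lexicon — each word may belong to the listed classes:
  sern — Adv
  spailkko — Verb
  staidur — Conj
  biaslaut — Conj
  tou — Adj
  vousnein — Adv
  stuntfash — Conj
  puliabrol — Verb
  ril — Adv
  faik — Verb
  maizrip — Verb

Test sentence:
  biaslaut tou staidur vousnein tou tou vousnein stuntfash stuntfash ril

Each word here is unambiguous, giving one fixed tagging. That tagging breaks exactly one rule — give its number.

4

Fixed tagging: Conj Adj Conj Adv Adj Adj Adv Conj Conj Adv.
Rule check: R1 holds, R2 holds, R3 holds, R4 violated, R5 holds.
Only rule 4 fails.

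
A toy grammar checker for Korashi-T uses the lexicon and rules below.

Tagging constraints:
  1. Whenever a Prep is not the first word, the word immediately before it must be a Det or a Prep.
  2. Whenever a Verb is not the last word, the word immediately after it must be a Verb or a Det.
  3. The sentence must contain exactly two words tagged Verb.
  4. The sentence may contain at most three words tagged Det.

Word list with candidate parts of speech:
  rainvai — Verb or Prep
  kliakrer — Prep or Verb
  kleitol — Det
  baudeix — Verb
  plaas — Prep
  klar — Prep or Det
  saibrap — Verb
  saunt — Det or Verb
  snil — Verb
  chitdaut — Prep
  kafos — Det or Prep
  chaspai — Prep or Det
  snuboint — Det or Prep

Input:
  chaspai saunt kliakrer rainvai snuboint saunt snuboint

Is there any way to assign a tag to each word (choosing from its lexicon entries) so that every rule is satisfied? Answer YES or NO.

YES

Candidates per position — 1:chaspai {Prep,Det}; 2:saunt {Det,Verb}; 3:kliakrer {Prep,Verb}; 4:rainvai {Verb,Prep}; 5:snuboint {Det,Prep}; 6:saunt {Det,Verb}; 7:snuboint {Det,Prep}.
One satisfying assignment: Prep Det Verb Verb Det Det Prep.
Verifying each rule — rule 1 ✓; rule 2 ✓; rule 3 ✓; rule 4 ✓.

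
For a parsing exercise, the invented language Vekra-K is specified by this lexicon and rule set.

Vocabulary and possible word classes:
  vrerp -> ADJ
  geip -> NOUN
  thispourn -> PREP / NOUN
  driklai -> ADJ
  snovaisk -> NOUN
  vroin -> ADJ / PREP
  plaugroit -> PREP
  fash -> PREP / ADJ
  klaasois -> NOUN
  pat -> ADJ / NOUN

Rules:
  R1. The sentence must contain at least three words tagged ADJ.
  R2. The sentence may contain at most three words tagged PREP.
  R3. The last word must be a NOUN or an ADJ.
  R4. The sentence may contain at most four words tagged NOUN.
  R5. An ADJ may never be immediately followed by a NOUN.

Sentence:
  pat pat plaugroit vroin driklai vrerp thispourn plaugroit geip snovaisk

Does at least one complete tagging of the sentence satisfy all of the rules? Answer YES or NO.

Candidates per position — 1:pat {ADJ,NOUN}; 2:pat {ADJ,NOUN}; 3:plaugroit {PREP}; 4:vroin {ADJ,PREP}; 5:driklai {ADJ}; 6:vrerp {ADJ}; 7:thispourn {PREP,NOUN}; 8:plaugroit {PREP}; 9:geip {NOUN}; 10:snovaisk {NOUN}.
One satisfying assignment: ADJ ADJ PREP ADJ ADJ ADJ PREP PREP NOUN NOUN.
Check: rule 1 ✓; rule 2 ✓; rule 3 ✓; rule 4 ✓; rule 5 ✓.

YES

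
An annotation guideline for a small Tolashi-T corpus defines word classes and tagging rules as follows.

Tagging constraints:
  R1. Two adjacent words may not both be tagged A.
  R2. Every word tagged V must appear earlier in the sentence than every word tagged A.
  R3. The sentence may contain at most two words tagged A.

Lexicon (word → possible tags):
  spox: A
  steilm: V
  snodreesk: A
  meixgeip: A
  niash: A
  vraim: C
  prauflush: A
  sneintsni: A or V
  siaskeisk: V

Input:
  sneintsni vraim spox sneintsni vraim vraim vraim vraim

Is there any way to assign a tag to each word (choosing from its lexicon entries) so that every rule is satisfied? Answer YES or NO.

Candidates per position — 1:sneintsni {A,V}; 2:vraim {C}; 3:spox {A}; 4:sneintsni {A,V}; 5:vraim {C}; 6:vraim {C}; 7:vraim {C}; 8:vraim {C}.
Every candidate sequence violates at least one rule; no consistent tagging exists.

NO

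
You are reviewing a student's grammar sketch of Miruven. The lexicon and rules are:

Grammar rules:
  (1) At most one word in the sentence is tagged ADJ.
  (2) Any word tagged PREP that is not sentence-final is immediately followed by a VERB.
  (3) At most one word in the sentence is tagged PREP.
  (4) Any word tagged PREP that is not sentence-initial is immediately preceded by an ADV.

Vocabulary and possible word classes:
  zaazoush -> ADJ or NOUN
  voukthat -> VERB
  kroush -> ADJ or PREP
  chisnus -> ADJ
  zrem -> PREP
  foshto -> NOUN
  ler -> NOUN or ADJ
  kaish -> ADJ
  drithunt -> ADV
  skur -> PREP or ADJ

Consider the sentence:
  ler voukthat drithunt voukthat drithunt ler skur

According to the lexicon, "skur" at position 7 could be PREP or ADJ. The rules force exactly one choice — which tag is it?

Candidates per position — 1:ler {NOUN,ADJ}; 2:voukthat {VERB}; 3:drithunt {ADV}; 4:voukthat {VERB}; 5:drithunt {ADV}; 6:ler {NOUN,ADJ}; 7:skur {PREP,ADJ}.
Position 7: tagging it PREP would leave rule 4 unsatisfiable, so it must be ADJ.
Position 1: tagging it ADJ would leave rule 1 unsatisfiable, so it must be NOUN.
Position 6: tagging it ADJ would leave rule 1 unsatisfiable, so it must be NOUN.
That leaves exactly one tagging: NOUN VERB ADV VERB ADV NOUN ADJ.
Rule-by-rule: rule 1 ✓; rule 2 ✓; rule 3 ✓; rule 4 ✓.

ADJ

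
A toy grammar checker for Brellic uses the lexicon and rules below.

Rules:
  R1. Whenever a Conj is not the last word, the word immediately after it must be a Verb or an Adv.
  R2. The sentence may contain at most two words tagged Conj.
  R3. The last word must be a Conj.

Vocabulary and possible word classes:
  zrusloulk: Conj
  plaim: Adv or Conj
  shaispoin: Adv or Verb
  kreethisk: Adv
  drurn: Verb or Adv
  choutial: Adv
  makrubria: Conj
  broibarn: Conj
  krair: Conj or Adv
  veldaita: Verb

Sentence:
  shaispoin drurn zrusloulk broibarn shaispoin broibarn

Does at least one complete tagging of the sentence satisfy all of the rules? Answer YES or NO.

NO

Candidates per position — 1:shaispoin {Adv,Verb}; 2:drurn {Verb,Adv}; 3:zrusloulk {Conj}; 4:broibarn {Conj}; 5:shaispoin {Adv,Verb}; 6:broibarn {Conj}.
Rule 1 cannot be satisfied by any choice of tags from the lexicon.
So there is no consistent tagging.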